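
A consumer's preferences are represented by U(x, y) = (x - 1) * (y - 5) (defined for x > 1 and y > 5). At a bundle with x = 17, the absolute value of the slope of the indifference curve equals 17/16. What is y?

MU_x = (y−5), MU_y = (x−1).
MRS = (y−5)/(x−1).
Substitute x = 17: MRS = (y − 5)/16. Setting this equal to 17/16 gives y − 5 = (17/16)·16 = 17, so y = 22.

y = 22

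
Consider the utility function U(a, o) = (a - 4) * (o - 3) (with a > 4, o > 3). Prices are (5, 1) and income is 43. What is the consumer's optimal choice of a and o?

a* = 6, o* = 13

MU_a = (o−3), MU_o = (a−4).
MRS = (o−3)/(a−4).
Tangency: set MRS = p_a/p_o = 5/1 = 5.
So (o − 3)/(a − 4) = 5, i.e. (o − 3) = 5·(a − 4).
Rewrite the budget in excess-of-subsistence terms: 5·(a − 4) + 1·(o − 3) = 43 − 5·4 − 1·3 = 20.
Substituting, 10·(a − 4) = 20, so a − 4 = 2 and a* = 6.
Then o − 3 = 5·2 = 10, so o* = 13.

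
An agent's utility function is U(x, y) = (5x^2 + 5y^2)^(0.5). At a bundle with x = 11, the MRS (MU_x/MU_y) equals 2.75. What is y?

For CES with ρ = 2, MRS = (y/x)^(-1).
Setting (y/11)^(-1) = 2.75 gives y/11 = 4/11 and y = 4.

y = 4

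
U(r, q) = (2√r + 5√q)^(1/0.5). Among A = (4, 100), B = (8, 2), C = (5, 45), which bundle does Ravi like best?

Bundle A

Evaluate utility at each bundle:
U(A) = 2916.000.
U(B) = 162.000.
U(C) = 1445.000.
Highest utility is A, so A ≻ C ≻ B.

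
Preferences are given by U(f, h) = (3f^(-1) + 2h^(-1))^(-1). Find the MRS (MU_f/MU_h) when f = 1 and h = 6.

For CES with ρ = -1, MRS = (3/2)·(h/f)^2.
At (1, 6): MRS = 54.
That is, one extra unit of f is worth 54 units of h at the margin.

MRS = 54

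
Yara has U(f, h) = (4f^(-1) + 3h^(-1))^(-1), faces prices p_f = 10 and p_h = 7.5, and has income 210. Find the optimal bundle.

For CES with ρ = -1, MRS = (4/3)·(h/f)^2.
Tangency: set MRS = p_f/p_h = 10/7.5 = 4/3.
So (h/f)^2 = 1; taking the square root, h/f = 1, i.e. h = f.
Substitute into the budget 10·f + 7.5·h = 210: 17.5·f = 210, so f* = 12 and h* = 12.

f* = 12, h* = 12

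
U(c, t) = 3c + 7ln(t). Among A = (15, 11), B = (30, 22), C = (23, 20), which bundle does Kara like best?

Evaluate utility at each bundle:
U(A) = 61.785.
U(B) = 111.637.
U(C) = 89.970.
Highest utility is B, so B ≻ C ≻ A.

Bundle B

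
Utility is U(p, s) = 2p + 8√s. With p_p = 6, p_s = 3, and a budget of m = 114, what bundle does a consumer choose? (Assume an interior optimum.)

MU_p = 2, MU_s = 8/(2√s).
MRS = 2 ÷ (8/(2√s)).
Tangency: set MRS = p_p/p_s = 6/3 = 2.
MRS depends only on s: 0.5·√s = 2 ⇒ √s = 2/0.5 = 4 ⇒ s* = 16.
From the budget, 6·p = 114 − 3·16 = 66, so p* = 11.

p* = 11, s* = 16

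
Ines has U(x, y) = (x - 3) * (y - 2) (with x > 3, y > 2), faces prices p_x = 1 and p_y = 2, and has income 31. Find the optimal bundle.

x* = 15, y* = 8

MU_x = (y−2), MU_y = (x−3).
MRS = (y−2)/(x−3).
Tangency: set MRS = p_x/p_y = 1/2 = 0.5.
So (y − 2)/(x − 3) = 0.5, i.e. (y − 2) = 0.5·(x − 3).
Rewrite the budget in excess-of-subsistence terms: 1·(x − 3) + 2·(y − 2) = 31 − 1·3 − 2·2 = 24.
Substituting, 2·(x − 3) = 24, so x − 3 = 12 and x* = 15.
Then y − 2 = 0.5·12 = 6, so y* = 8.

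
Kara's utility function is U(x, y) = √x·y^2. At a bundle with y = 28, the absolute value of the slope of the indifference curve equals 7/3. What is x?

x = 3

MU_x = 0.5·x^(-0.5)·y^2 and MU_y = 2·√x·y.
MRS = MU_x/MU_y = (0.25)·y/x.
Substitute y = 28: MRS = 7/x. Setting 7/x = 7/3 gives x = 7/(7/3) = 3.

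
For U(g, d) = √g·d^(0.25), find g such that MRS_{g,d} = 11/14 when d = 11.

g = 28

MU_g = 0.5·g^(-0.5)·d^(0.25) and MU_d = 0.25·√g·d^(-0.75).
MRS = MU_g/MU_d = (2)·d/g.
Substitute d = 11: MRS = 22/g. Setting 22/g = 11/14 gives g = 22/(11/14) = 28.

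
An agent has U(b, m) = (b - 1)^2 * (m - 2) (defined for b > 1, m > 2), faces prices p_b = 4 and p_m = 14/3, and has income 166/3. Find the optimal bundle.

MU_b = 2·(b−1)·(m−2), MU_m = (b−1)^2.
MRS = (2/1)·(m−2)/(b−1).
Tangency: set MRS = p_b/p_m = 4/(14/3) = 6/7.
So (2/1)·(m − 2)/(b − 1) = 6/7, i.e. (m − 2) = (3/7)·(b − 1).
Rewrite the budget in excess-of-subsistence terms: 4·(b − 1) + (14/3)·(m − 2) = 166/3 − 4·1 − (14/3)·2 = 42.
Substituting, 6·(b − 1) = 42, so b − 1 = 7 and b* = 8.
Then m − 2 = (3/7)·7 = 3, so m* = 5.

b* = 8, m* = 5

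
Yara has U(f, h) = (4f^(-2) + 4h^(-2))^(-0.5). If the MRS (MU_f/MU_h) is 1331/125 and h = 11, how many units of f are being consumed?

For CES with ρ = -2, MRS = (h/f)^3.
Setting (11/f)^3 = 1331/125 gives 11/f = 2.2 and f = 5.

f = 5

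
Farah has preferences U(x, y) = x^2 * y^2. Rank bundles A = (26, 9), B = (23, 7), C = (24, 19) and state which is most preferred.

Evaluate utility at each bundle:
U(A) = 54756.
U(B) = 25921.
U(C) = 207936.
Highest utility is C, so C ≻ A ≻ B.

Bundle C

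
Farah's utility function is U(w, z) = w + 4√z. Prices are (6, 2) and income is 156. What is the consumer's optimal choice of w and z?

w* = 14, z* = 36

MU_w = 1, MU_z = 4/(2√z).
MRS = 1 ÷ (4/(2√z)).
Tangency: set MRS = p_w/p_z = 6/2 = 3.
MRS depends only on z: 0.5·√z = 3 ⇒ √z = 3/0.5 = 6 ⇒ z* = 36.
From the budget, 6·w = 156 − 2·36 = 84, so w* = 14.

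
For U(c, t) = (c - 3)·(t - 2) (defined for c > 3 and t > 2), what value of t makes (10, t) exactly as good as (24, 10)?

t = 26

U(24, 10) = 168.
Set U(10, t) = 168 and solve.
With c = 10: (10 − 3) = 7, so (t − 2) = 168/7 = 24.
So t = 2 + 24 = 26.
Check: U(10, 26) = 168.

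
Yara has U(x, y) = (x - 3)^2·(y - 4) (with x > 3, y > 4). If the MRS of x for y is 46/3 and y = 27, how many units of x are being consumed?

MU_x = 2·(x−3)·(y−4), MU_y = (x−3)^2.
MRS = (2/1)·(y−4)/(x−3).
Substitute y = 27: MRS = 46/(x − 3). Setting this equal to 46/3 gives x − 3 = 46/(46/3) = 3, so x = 6.

x = 6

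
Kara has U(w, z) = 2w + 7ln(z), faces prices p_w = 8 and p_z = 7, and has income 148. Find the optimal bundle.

MU_w = 2, MU_z = 7/z.
MRS = 2 ÷ (7/z).
Tangency: set MRS = p_w/p_z = 8/7.
MRS depends only on z: (2/7)·z = 8/7 ⇒ z* = (8/7)/(2/7) = 4.
From the budget, 8·w = 148 − 7·4 = 120, so w* = 15.

w* = 15, z* = 4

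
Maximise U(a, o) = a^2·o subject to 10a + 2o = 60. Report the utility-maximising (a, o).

a* = 4, o* = 10

MU_a = 2·a·o and MU_o = a^2.
MRS = MU_a/MU_o = (2/1)·o/a.
Tangency: set MRS = p_a/p_o = 10/2 = 5.
So (2/1)·o/a = 5, i.e. o = 2.5·a.
Substitute into the budget 10·a + 2·o = 60: 15·a = 60, so a* = 4.
Then o* = 2.5·4 = 10.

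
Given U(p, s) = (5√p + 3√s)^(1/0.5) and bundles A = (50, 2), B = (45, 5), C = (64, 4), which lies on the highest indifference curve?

Bundle C

Evaluate utility at each bundle:
U(A) = 1568.000.
U(B) = 1620.000.
U(C) = 2116.000.
Highest utility is C, so C ≻ B ≻ A.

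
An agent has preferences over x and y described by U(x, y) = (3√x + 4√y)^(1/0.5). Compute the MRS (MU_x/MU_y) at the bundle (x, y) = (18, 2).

MRS = 0.25

For CES with ρ = 0.5, MRS = (3/4)·√(y/x).
At (18, 2): MRS = 0.25.
So at (18, 2) the consumer would give up 0.25 units of y for one more unit of x.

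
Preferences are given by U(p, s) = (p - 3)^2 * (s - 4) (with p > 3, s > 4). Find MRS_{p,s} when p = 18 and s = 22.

MU_p = 2·(p−3)·(s−4), MU_s = (p−3)^2.
MRS = (2/1)·(s−4)/(p−3).
At (18, 22): MRS = 2.4.
That is, one extra unit of p is worth 2.4 units of s at the margin.

MRS = 2.4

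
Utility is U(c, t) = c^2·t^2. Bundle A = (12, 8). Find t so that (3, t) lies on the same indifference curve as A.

U(12, 8) = 9216.
Set U(3, t) = 9216 and solve.
With c = 3: 3^2 = 9, so t^2 = 9216/9 = 1024; taking the square root, t = 32.
Check: U(3, 32) = 9216.

t = 32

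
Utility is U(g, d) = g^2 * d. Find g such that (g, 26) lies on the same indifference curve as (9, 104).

g = 18

U(9, 104) = 8424.
Set U(g, 26) = 8424 and solve.
With d = 26: g^2 = 8424/26 = 324; taking the square root, g = 18.
Check: U(18, 26) = 8424.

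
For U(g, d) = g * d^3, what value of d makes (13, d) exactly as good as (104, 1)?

U(104, 1) = 104.
Set U(13, d) = 104 and solve.
With g = 13: d^3 = 104/13 = 8; taking the cube root, d = 2.
Check: U(13, 2) = 104.

d = 2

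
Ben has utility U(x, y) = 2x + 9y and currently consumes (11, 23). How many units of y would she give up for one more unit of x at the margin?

MRS = 2/9

MU_x = 2, MU_y = 9, so MRS = 2/9 at every bundle.
At (11, 23): MRS = 2/9.
So at (11, 23) the consumer would give up 2/9 units of y for one more unit of x.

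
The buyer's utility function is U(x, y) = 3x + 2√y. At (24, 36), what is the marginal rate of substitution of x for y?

MRS = 18

MU_x = 3, MU_y = 2/(2√y).
MRS = 3 ÷ (2/(2√y)).
At (24, 36): MRS = 18.
The indifference curve has slope −18 at this bundle.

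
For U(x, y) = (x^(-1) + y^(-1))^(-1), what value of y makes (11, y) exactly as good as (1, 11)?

U depends on (x, y) only through S = x^(-1) + y^(-1), so equal utility means equal S. At (1, 11): S = 12/11.
With x = 11: 11^(-1) = 1/11, so y^(-1) = 12/11 − 1/11 = 1.
Hence y = 1/1 = 1.
Check: U(11, 1) = 0.9167.

y = 1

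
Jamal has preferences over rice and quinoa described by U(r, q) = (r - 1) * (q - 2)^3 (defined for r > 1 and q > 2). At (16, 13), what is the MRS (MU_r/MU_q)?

MRS = 11/45

MU_r = (q−2)^3, MU_q = 3·(r−1)·(q−2)^2.
MRS = (1/3)·(q−2)/(r−1).
At (16, 13): MRS = 11/45.
So at (16, 13) the consumer would give up 11/45 units of q for one more unit of r.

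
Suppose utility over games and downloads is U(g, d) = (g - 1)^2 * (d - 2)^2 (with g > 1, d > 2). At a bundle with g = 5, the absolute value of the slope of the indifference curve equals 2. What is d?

MU_g = 2·(g−1)·(d−2)^2, MU_d = 2·(g−1)^2·(d−2).
MRS = (d−2)/(g−1).
Substitute g = 5: MRS = (d − 2)/4. Setting this equal to 2 gives d − 2 = 2·4 = 8, so d = 10.

d = 10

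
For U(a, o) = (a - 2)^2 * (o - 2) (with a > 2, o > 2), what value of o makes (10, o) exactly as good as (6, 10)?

o = 4

U(6, 10) = 128.
Set U(10, o) = 128 and solve.
With a = 10: (10 − 2)^2 = 64, so (o − 2) = 128/64 = 2.
So o = 2 + 2 = 4.
Check: U(10, 4) = 128.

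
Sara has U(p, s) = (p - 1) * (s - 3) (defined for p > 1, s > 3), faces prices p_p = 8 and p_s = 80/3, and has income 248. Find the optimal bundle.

MU_p = (s−3), MU_s = (p−1).
MRS = (s−3)/(p−1).
Tangency: set MRS = p_p/p_s = 8/(80/3) = 0.3.
So (s − 3)/(p − 1) = 0.3, i.e. (s − 3) = 0.3·(p − 1).
Rewrite the budget in excess-of-subsistence terms: 8·(p − 1) + (80/3)·(s − 3) = 248 − 8·1 − (80/3)·3 = 160.
Substituting, 16·(p − 1) = 160, so p − 1 = 10 and p* = 11.
Then s − 3 = 0.3·10 = 3, so s* = 6.

p* = 11, s* = 6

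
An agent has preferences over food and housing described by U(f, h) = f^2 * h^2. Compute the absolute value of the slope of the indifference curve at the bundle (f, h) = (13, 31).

MRS = 31/13

MU_f = 2·f·h^2 and MU_h = 2·f^2·h.
MRS = MU_f/MU_h = h/f.
At (13, 31): MRS = 31/13.
The indifference curve has slope −31/13 at this bundle.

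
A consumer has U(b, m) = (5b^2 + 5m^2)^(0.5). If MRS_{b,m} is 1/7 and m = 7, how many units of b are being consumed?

b = 1

For CES with ρ = 2, MRS = (m/b)^(-1).
Setting (7/b)^(-1) = 1/7 gives 7/b = 7 and b = 1.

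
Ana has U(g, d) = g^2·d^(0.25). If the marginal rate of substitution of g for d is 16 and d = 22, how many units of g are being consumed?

g = 11

MU_g = 2·g·d^(0.25) and MU_d = 0.25·g^2·d^(-0.75).
MRS = MU_g/MU_d = (8)·d/g.
Substitute d = 22: MRS = 176/g. Setting 176/g = 16 gives g = 176/16 = 11.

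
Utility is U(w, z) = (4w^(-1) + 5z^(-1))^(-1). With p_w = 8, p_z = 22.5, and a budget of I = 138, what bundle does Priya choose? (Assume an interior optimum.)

For CES with ρ = -1, MRS = (4/5)·(z/w)^2.
Tangency: set MRS = p_w/p_z = 8/22.5 = 16/45.
So (z/w)^2 = 4/9; taking the square root, z/w = 2/3, i.e. z = (2/3)·w.
Substitute into the budget 8·w + 22.5·z = 138: 23·w = 138, so w* = 6 and z* = (2/3)·6 = 4.

w* = 6, z* = 4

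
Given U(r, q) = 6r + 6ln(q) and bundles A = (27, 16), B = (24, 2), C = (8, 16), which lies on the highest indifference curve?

Bundle A

Evaluate utility at each bundle:
U(A) = 178.636.
U(B) = 148.159.
U(C) = 64.636.
Highest utility is A, so A ≻ B ≻ C.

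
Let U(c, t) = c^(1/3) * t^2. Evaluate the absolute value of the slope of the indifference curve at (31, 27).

MRS = 9/62

MU_c = 1/3·c^(-2/3)·t^2 and MU_t = 2·c^(1/3)·t.
MRS = MU_c/MU_t = (1/6)·t/c.
At (31, 27): MRS = 9/62.
So at (31, 27) the consumer would give up 9/62 units of t for one more unit of c.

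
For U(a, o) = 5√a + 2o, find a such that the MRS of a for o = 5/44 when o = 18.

MU_a = 5/(2√a), MU_o = 2.
MRS = 5/(2√a) ÷ 2.
MRS depends only on a: 1.25/√a = 5/44 ⇒ √a = 1.25/(5/44) = 11 ⇒ a = 121.

a = 121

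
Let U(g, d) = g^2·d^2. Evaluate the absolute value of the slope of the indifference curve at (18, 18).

MU_g = 2·g·d^2 and MU_d = 2·g^2·d.
MRS = MU_g/MU_d = d/g.
At (18, 18): MRS = 1.
So at (18, 18) the consumer would give up 1 units of d for one more unit of g.

MRS = 1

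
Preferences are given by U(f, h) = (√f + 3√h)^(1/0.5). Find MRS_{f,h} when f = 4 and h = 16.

MRS = 2/3

For CES with ρ = 0.5, MRS = (1/3)·√(h/f).
At (4, 16): MRS = 2/3.
The indifference curve has slope −2/3 at this bundle.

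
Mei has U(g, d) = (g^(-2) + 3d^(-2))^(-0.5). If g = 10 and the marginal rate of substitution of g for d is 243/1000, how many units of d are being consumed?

For CES with ρ = -2, MRS = (1/3)·(d/g)^3.
Setting (1/3)·(d/10)^3 = 243/1000 gives (d/10)^3 = 729/1000, so d/10 = 0.9 and d = 9.

d = 9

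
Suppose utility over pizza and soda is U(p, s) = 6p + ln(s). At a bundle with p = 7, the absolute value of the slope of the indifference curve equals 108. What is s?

s = 18

MU_p = 6, MU_s = 1/s.
MRS = 6 ÷ (1/s).
MRS depends only on s: 6·s = 108 ⇒ s = 108/6 = 18.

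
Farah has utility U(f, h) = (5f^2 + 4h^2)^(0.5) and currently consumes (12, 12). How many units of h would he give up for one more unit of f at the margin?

For CES with ρ = 2, MRS = (5/4)·(h/f)^(-1).
At (12, 12): MRS = 1.25.
The indifference curve has slope −1.25 at this bundle.

MRS = 1.25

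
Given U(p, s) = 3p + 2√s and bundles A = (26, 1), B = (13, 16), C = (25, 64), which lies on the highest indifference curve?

Evaluate utility at each bundle:
U(A) = 80.000.
U(B) = 47.000.
U(C) = 91.000.
Highest utility is C, so C ≻ A ≻ B.

Bundle C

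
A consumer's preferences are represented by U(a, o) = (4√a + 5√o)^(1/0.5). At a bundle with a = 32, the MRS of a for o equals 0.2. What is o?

o = 2

For CES with ρ = 0.5, MRS = (4/5)·√(o/a).
Setting (4/5)·√(o/32) = 0.2 gives √(o/32) = 0.25, so o/32 = 1/16 and o = 2.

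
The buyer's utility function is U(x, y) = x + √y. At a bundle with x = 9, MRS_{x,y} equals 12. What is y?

y = 36

MU_x = 1, MU_y = 1/(2√y).
MRS = 1 ÷ (1/(2√y)).
MRS depends only on y: 2·√y = 12 ⇒ √y = 12/2 = 6 ⇒ y = 36.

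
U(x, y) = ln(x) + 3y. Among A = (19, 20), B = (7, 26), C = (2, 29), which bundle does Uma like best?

Evaluate utility at each bundle:
U(A) = 62.944.
U(B) = 79.946.
U(C) = 87.693.
Highest utility is C, so C ≻ B ≻ A.

Bundle C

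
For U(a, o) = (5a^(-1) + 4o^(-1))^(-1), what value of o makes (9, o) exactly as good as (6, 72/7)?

o = 6

U depends on (a, o) only through S = 5a^(-1) + 4o^(-1), so equal utility means equal S. At (6, 72/7): S = 11/9.
With a = 9: 5·9^(-1) = 5/9, so 4o^(-1) = 11/9 − 5/9 = 2/3, i.e. o^(-1) = 1/6.
Hence o = 1/(1/6) = 6.
Check: U(9, 6) = 0.8182.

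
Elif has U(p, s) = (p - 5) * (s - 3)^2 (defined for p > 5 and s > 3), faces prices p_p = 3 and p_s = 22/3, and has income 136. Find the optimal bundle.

p* = 16, s* = 12

MU_p = (s−3)^2, MU_s = 2·(p−5)·(s−3).
MRS = (1/2)·(s−3)/(p−5).
Tangency: set MRS = p_p/p_s = 3/(22/3) = 9/22.
So (1/2)·(s − 3)/(p − 5) = 9/22, i.e. (s − 3) = (9/11)·(p − 5).
Rewrite the budget in excess-of-subsistence terms: 3·(p − 5) + (22/3)·(s − 3) = 136 − 3·5 − (22/3)·3 = 99.
Substituting, 9·(p − 5) = 99, so p − 5 = 11 and p* = 16.
Then s − 3 = (9/11)·11 = 9, so s* = 12.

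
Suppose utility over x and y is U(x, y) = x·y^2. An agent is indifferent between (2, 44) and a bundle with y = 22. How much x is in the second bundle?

x = 8

U(2, 44) = 3872.
Set U(x, 22) = 3872 and solve.
With y = 22: 22^2 = 484, so x = 3872/484 = 8.
Check: U(8, 22) = 3872.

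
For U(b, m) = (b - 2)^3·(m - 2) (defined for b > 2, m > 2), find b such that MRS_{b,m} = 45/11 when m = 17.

MU_b = 3·(b−2)^2·(m−2), MU_m = (b−2)^3.
MRS = (3/1)·(m−2)/(b−2).
Substitute m = 17: MRS = 45/(b − 2). Setting this equal to 45/11 gives b − 2 = 45/(45/11) = 11, so b = 13.

b = 13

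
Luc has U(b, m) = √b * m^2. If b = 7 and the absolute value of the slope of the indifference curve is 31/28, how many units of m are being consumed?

m = 31

MU_b = 0.5·b^(-0.5)·m^2 and MU_m = 2·√b·m.
MRS = MU_b/MU_m = (0.25)·m/b.
Substitute b = 7: MRS = m/28. Setting m/28 = 31/28 gives m = (31/28)·28 = 31.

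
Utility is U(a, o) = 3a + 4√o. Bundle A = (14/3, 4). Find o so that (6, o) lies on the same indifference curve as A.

U(14/3, 4) = 22.
Set U(6, o) = 22 and solve.
With a = 6: 4√o = 22 − 3·6 = 4, so √o = 1 and o = 1.
Check: U(6, 1) = 22.

o = 1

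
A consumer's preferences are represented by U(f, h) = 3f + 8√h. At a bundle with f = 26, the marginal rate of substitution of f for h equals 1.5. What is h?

h = 4

MU_f = 3, MU_h = 8/(2√h).
MRS = 3 ÷ (8/(2√h)).
MRS depends only on h: 0.75·√h = 1.5 ⇒ √h = 1.5/0.75 = 2 ⇒ h = 4.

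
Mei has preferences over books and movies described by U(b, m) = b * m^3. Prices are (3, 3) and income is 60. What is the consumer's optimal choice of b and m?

b* = 5, m* = 15

MU_b = m^3 and MU_m = 3·b·m^2.
MRS = MU_b/MU_m = (1/3)·m/b.
Tangency: set MRS = p_b/p_m = 3/3 = 1.
So (1/3)·m/b = 1, i.e. m = 3·b.
Substitute into the budget 3·b + 3·m = 60: 12·b = 60, so b* = 5.
Then m* = 3·5 = 15.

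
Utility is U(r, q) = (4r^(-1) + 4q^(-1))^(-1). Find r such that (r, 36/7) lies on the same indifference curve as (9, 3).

r = 4

U depends on (r, q) only through S = 4r^(-1) + 4q^(-1), so equal utility means equal S. At (9, 3): S = 16/9.
With q = 36/7: 4·(36/7)^(-1) = 7/9, so 4r^(-1) = 16/9 − 7/9 = 1, i.e. r^(-1) = 0.25.
Hence r = 1/0.25 = 4.
Check: U(4, 36/7) = 0.5625.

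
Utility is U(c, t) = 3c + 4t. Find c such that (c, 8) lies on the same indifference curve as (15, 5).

U(15, 5) = 65.
Set U(c, 8) = 65 and solve.
3c + 4·8 = 65 ⇒ 3c = 33 ⇒ c = 11.
Check: U(11, 8) = 65.

c = 11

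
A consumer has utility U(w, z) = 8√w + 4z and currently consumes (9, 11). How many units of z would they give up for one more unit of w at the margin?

MU_w = 8/(2√w), MU_z = 4.
MRS = 8/(2√w) ÷ 4.
At (9, 11): MRS = 1/3.
That is, one extra unit of w is worth 1/3 units of z at the margin.

MRS = 1/3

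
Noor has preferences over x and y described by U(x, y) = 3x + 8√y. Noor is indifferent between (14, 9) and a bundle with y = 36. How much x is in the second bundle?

x = 6

U(14, 9) = 66.
Set U(x, 36) = 66 and solve.
With y = 36: √36 = 6, so 3x = 66 − 8·6 = 18 and x = 6.
Check: U(6, 36) = 66.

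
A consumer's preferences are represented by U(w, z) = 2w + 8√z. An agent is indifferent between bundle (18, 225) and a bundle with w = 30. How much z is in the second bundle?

U(18, 225) = 156.
Set U(30, z) = 156 and solve.
With w = 30: 8√z = 156 − 2·30 = 96, so √z = 12 and z = 144.
Check: U(30, 144) = 156.

z = 144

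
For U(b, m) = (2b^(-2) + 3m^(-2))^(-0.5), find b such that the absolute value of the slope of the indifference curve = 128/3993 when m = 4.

b = 11

For CES with ρ = -2, MRS = (2/3)·(m/b)^3.
Setting (2/3)·(4/b)^3 = 128/3993 gives (4/b)^3 = 64/1331, so 4/b = 4/11 and b = 11.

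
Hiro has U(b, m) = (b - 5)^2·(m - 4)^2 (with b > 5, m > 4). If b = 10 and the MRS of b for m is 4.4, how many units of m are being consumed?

MU_b = 2·(b−5)·(m−4)^2, MU_m = 2·(b−5)^2·(m−4).
MRS = (m−4)/(b−5).
Substitute b = 10: MRS = (m − 4)/5. Setting this equal to 4.4 gives m − 4 = 4.4·5 = 22, so m = 26.

m = 26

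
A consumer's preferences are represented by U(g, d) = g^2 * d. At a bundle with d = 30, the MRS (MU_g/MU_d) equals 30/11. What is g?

MU_g = 2·g·d and MU_d = g^2.
MRS = MU_g/MU_d = (2/1)·d/g.
Substitute d = 30: MRS = 60/g. Setting 60/g = 30/11 gives g = 60/(30/11) = 22.

g = 22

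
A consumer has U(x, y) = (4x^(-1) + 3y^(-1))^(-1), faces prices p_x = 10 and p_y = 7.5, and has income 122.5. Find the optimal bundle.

For CES with ρ = -1, MRS = (4/3)·(y/x)^2.
Tangency: set MRS = p_x/p_y = 10/7.5 = 4/3.
So (y/x)^2 = 1; taking the square root, y/x = 1, i.e. y = x.
Substitute into the budget 10·x + 7.5·y = 122.5: 17.5·x = 122.5, so x* = 7 and y* = 7.

x* = 7, y* = 7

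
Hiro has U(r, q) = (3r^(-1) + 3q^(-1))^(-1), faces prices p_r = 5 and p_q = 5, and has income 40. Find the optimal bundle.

r* = 4, q* = 4

For CES with ρ = -1, MRS = (q/r)^2.
Tangency: set MRS = p_r/p_q = 5/5 = 1.
So (q/r)^2 = 1; taking the square root, q/r = 1, i.e. q = r.
Substitute into the budget 5·r + 5·q = 40: 10·r = 40, so r* = 4 and q* = 4.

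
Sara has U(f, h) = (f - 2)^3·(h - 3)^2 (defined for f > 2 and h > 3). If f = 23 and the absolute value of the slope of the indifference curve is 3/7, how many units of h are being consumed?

h = 9

MU_f = 3·(f−2)^2·(h−3)^2, MU_h = 2·(f−2)^3·(h−3).
MRS = (3/2)·(h−3)/(f−2).
Substitute f = 23: MRS = (h − 3)/14. Setting this equal to 3/7 gives h − 3 = (3/7)·14 = 6, so h = 9.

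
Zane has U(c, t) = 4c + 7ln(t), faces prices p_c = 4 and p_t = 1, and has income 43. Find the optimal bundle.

MU_c = 4, MU_t = 7/t.
MRS = 4 ÷ (7/t).
Tangency: set MRS = p_c/p_t = 4/1 = 4.
MRS depends only on t: (4/7)·t = 4 ⇒ t* = 4/(4/7) = 7.
From the budget, 4·c = 43 − 1·7 = 36, so c* = 9.

c* = 9, t* = 7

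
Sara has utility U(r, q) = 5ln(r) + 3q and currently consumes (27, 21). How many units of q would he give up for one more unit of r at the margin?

MRS = 5/81

MU_r = 5/r, MU_q = 3.
MRS = 5/r ÷ 3.
At (27, 21): MRS = 5/81.
The indifference curve has slope −5/81 at this bundle.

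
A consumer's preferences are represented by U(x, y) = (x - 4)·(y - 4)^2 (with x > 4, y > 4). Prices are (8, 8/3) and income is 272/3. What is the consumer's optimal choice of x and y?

x* = 6, y* = 16

MU_x = (y−4)^2, MU_y = 2·(x−4)·(y−4).
MRS = (1/2)·(y−4)/(x−4).
Tangency: set MRS = p_x/p_y = 8/(8/3) = 3.
So (1/2)·(y − 4)/(x − 4) = 3, i.e. (y − 4) = 6·(x − 4).
Rewrite the budget in excess-of-subsistence terms: 8·(x − 4) + (8/3)·(y − 4) = 272/3 − 8·4 − (8/3)·4 = 48.
Substituting, 24·(x − 4) = 48, so x − 4 = 2 and x* = 6.
Then y − 4 = 6·2 = 12, so y* = 16.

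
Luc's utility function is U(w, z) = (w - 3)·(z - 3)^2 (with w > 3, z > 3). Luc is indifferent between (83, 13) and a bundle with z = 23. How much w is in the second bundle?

w = 23

U(83, 13) = 8000.
Set U(w, 23) = 8000 and solve.
With z = 23: (23 − 3)^2 = 400, so (w − 3) = 8000/400 = 20.
So w = 3 + 20 = 23.
Check: U(23, 23) = 8000.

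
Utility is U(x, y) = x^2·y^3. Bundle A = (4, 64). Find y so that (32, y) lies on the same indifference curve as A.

y = 16

U(4, 64) = 4194304.
Set U(32, y) = 4194304 and solve.
With x = 32: 32^2 = 1024, so y^3 = 4194304/1024 = 4096; taking the cube root, y = 16.
Check: U(32, 16) = 4194304.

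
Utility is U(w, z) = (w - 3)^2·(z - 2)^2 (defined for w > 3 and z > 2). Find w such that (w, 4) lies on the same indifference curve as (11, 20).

w = 75

U(11, 20) = 20736.
Set U(w, 4) = 20736 and solve.
With z = 4: (4 − 2)^2 = 4, so (w − 3)^2 = 20736/4 = 5184.
Taking the square root (with w > 3): w − 3 = 72, so w = 75.
Check: U(75, 4) = 20736.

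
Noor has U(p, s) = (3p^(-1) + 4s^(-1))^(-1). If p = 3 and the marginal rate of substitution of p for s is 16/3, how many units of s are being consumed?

For CES with ρ = -1, MRS = (3/4)·(s/p)^2.
Setting (3/4)·(s/3)^2 = 16/3 gives (s/3)^2 = 64/9, so s/3 = 8/3 and s = 8.

s = 8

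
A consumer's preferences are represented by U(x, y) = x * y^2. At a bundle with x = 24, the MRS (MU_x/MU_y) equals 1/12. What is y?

MU_x = y^2 and MU_y = 2·x·y.
MRS = MU_x/MU_y = (1/2)·y/x.
Substitute x = 24: MRS = y/48. Setting y/48 = 1/12 gives y = (1/12)·48 = 4.

y = 4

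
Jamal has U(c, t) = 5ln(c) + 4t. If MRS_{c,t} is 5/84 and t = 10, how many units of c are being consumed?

c = 21

MU_c = 5/c, MU_t = 4.
MRS = 5/c ÷ 4.
MRS depends only on c: 1.25/c = 5/84 ⇒ c = 1.25/(5/84) = 21.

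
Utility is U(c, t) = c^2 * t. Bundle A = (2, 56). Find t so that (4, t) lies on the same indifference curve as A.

U(2, 56) = 224.
Set U(4, t) = 224 and solve.
With c = 4: 4^2 = 16, so t = 224/16 = 14.
Check: U(4, 14) = 224.

t = 14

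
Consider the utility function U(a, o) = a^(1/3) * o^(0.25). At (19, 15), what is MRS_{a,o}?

MU_a = 1/3·a^(-2/3)·o^(0.25) and MU_o = 0.25·a^(1/3)·o^(-0.75).
MRS = MU_a/MU_o = (4/3)·o/a.
At (19, 15): MRS = 20/19.
So at (19, 15) the consumer would give up 20/19 units of o for one more unit of a.

MRS = 20/19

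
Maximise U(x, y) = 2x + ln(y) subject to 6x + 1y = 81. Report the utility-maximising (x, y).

x* = 13, y* = 3

MU_x = 2, MU_y = 1/y.
MRS = 2 ÷ (1/y).
Tangency: set MRS = p_x/p_y = 6/1 = 6.
MRS depends only on y: 2·y = 6 ⇒ y* = 6/2 = 3.
From the budget, 6·x = 81 − 1·3 = 78, so x* = 13.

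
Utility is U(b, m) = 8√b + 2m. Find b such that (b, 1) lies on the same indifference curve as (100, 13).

U(100, 13) = 106.
Set U(b, 1) = 106 and solve.
With m = 1: 8√b = 106 − 2·1 = 104, so √b = 13 and b = 169.
Check: U(169, 1) = 106.

b = 169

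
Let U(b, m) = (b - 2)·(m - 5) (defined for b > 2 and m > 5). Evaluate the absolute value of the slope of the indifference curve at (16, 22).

MRS = 17/14

MU_b = (m−5), MU_m = (b−2).
MRS = (m−5)/(b−2).
At (16, 22): MRS = 17/14.
So at (16, 22) the consumer would give up 17/14 units of m for one more unit of b.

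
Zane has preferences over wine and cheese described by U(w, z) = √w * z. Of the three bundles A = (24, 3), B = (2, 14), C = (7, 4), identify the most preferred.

Evaluate utility at each bundle:
U(A) = 14.697.
U(B) = 19.799.
U(C) = 10.583.
Highest utility is B, so B ≻ A ≻ C.

Bundle B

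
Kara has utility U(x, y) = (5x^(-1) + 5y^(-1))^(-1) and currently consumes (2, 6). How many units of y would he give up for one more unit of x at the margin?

For CES with ρ = -1, MRS = (y/x)^2.
At (2, 6): MRS = 9.
The indifference curve has slope −9 at this bundle.

MRS = 9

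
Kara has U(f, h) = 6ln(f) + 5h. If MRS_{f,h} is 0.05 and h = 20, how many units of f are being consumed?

MU_f = 6/f, MU_h = 5.
MRS = 6/f ÷ 5.
MRS depends only on f: 1.2/f = 0.05 ⇒ f = 1.2/0.05 = 24.

f = 24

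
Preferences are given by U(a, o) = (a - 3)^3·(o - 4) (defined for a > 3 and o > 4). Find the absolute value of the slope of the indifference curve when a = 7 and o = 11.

MRS = 5.25

MU_a = 3·(a−3)^2·(o−4), MU_o = (a−3)^3.
MRS = (3/1)·(o−4)/(a−3).
At (7, 11): MRS = 5.25.
The indifference curve has slope −5.25 at this bundle.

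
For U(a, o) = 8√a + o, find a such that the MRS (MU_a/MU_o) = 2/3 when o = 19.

MU_a = 8/(2√a), MU_o = 1.
MRS = 8/(2√a) ÷ 1.
MRS depends only on a: 4/√a = 2/3 ⇒ √a = 4/(2/3) = 6 ⇒ a = 36.

a = 36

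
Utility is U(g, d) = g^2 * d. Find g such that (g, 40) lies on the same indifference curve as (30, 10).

g = 15

U(30, 10) = 9000.
Set U(g, 40) = 9000 and solve.
With d = 40: g^2 = 9000/40 = 225; taking the square root, g = 15.
Check: U(15, 40) = 9000.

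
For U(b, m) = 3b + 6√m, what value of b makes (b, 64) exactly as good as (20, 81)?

b = 22

U(20, 81) = 114.
Set U(b, 64) = 114 and solve.
With m = 64: √64 = 8, so 3b = 114 − 6·8 = 66 and b = 22.
Check: U(22, 64) = 114.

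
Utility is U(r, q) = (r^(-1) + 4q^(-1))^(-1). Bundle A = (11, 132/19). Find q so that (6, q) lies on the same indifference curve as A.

U depends on (r, q) only through S = r^(-1) + 4q^(-1), so equal utility means equal S. At (11, 132/19): S = 2/3.
With r = 6: 6^(-1) = 1/6, so 4q^(-1) = 2/3 − 1/6 = 0.5, i.e. q^(-1) = 0.125.
Hence q = 1/0.125 = 8.
Check: U(6, 8) = 1.5.

q = 8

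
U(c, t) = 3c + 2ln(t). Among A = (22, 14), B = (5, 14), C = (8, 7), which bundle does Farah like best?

Evaluate utility at each bundle:
U(A) = 71.278.
U(B) = 20.278.
U(C) = 27.892.
Highest utility is A, so A ≻ C ≻ B.

Bundle A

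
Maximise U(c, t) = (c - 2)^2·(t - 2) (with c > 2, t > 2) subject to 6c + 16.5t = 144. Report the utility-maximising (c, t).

MU_c = 2·(c−2)·(t−2), MU_t = (c−2)^2.
MRS = (2/1)·(t−2)/(c−2).
Tangency: set MRS = p_c/p_t = 6/16.5 = 4/11.
So (2/1)·(t − 2)/(c − 2) = 4/11, i.e. (t − 2) = (2/11)·(c − 2).
Rewrite the budget in excess-of-subsistence terms: 6·(c − 2) + 16.5·(t − 2) = 144 − 6·2 − 16.5·2 = 99.
Substituting, 9·(c − 2) = 99, so c − 2 = 11 and c* = 13.
Then t − 2 = (2/11)·11 = 2, so t* = 4.

c* = 13, t* = 4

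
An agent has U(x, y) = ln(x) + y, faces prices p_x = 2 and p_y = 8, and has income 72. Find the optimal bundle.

MU_x = 1/x, MU_y = 1.
MRS = 1/x ÷ 1.
Tangency: set MRS = p_x/p_y = 2/8 = 0.25.
MRS depends only on x: 1/x = 0.25 ⇒ x* = 1/0.25 = 4.
From the budget, 8·y = 72 − 2·4 = 64, so y* = 8.

x* = 4, y* = 8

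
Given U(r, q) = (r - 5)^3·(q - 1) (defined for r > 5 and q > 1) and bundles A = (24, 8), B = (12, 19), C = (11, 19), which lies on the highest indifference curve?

Bundle A

Evaluate utility at each bundle:
U(A) = 48013.
U(B) = 6174.
U(C) = 3888.
Highest utility is A, so A ≻ B ≻ C.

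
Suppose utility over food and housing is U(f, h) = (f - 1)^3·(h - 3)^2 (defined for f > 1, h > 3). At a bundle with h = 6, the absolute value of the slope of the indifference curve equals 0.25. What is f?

f = 19

MU_f = 3·(f−1)^2·(h−3)^2, MU_h = 2·(f−1)^3·(h−3).
MRS = (3/2)·(h−3)/(f−1).
Substitute h = 6: MRS = 4.5/(f − 1). Setting this equal to 0.25 gives f − 1 = 4.5/0.25 = 18, so f = 19.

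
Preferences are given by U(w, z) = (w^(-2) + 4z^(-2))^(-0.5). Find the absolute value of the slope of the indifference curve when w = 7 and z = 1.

For CES with ρ = -2, MRS = (1/4)·(z/w)^3.
At (7, 1): MRS = 1/1372.
So at (7, 1) the consumer would give up 1/1372 units of z for one more unit of w.

MRS = 1/1372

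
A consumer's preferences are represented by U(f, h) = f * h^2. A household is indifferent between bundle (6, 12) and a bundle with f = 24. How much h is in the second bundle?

h = 6

U(6, 12) = 864.
Set U(24, h) = 864 and solve.
With f = 24: h^2 = 864/24 = 36; taking the square root, h = 6.
Check: U(24, 6) = 864.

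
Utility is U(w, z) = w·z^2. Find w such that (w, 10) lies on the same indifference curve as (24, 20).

U(24, 20) = 9600.
Set U(w, 10) = 9600 and solve.
With z = 10: 10^2 = 100, so w = 9600/100 = 96.
Check: U(96, 10) = 9600.

w = 96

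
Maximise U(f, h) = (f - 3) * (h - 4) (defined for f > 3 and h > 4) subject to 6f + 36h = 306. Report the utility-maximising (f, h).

MU_f = (h−4), MU_h = (f−3).
MRS = (h−4)/(f−3).
Tangency: set MRS = p_f/p_h = 6/36 = 1/6.
So (h − 4)/(f − 3) = 1/6, i.e. (h − 4) = (1/6)·(f − 3).
Rewrite the budget in excess-of-subsistence terms: 6·(f − 3) + 36·(h − 4) = 306 − 6·3 − 36·4 = 144.
Substituting, 12·(f − 3) = 144, so f − 3 = 12 and f* = 15.
Then h − 4 = (1/6)·12 = 2, so h* = 6.

f* = 15, h* = 6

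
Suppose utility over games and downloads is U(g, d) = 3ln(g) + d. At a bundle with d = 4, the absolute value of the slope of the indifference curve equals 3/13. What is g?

MU_g = 3/g, MU_d = 1.
MRS = 3/g ÷ 1.
MRS depends only on g: 3/g = 3/13 ⇒ g = 3/(3/13) = 13.

g = 13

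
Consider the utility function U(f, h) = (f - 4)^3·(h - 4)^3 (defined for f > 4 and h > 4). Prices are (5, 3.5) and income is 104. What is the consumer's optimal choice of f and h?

MU_f = 3·(f−4)^2·(h−4)^3, MU_h = 3·(f−4)^3·(h−4)^2.
MRS = (h−4)/(f−4).
Tangency: set MRS = p_f/p_h = 5/3.5 = 10/7.
So (h − 4)/(f − 4) = 10/7, i.e. (h − 4) = (10/7)·(f − 4).
Rewrite the budget in excess-of-subsistence terms: 5·(f − 4) + 3.5·(h − 4) = 104 − 5·4 − 3.5·4 = 70.
Substituting, 10·(f − 4) = 70, so f − 4 = 7 and f* = 11.
Then h − 4 = (10/7)·7 = 10, so h* = 14.

f* = 11, h* = 14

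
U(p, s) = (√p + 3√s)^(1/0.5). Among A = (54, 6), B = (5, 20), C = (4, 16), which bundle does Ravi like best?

Evaluate utility at each bundle:
U(A) = 216.000.
U(B) = 245.000.
U(C) = 196.000.
Highest utility is B, so B ≻ A ≻ C.

Bundle B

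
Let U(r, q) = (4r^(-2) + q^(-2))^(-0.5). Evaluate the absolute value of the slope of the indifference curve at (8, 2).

For CES with ρ = -2, MRS = (4/1)·(q/r)^3.
At (8, 2): MRS = 1/16.
That is, one extra unit of r is worth 1/16 units of q at the margin.

MRS = 1/16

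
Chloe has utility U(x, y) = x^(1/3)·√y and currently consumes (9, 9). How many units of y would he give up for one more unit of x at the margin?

MU_x = 1/3·x^(-2/3)·√y and MU_y = 0.5·x^(1/3)·y^(-0.5).
MRS = MU_x/MU_y = (2/3)·y/x.
At (9, 9): MRS = 2/3.
The indifference curve has slope −2/3 at this bundle.

MRS = 2/3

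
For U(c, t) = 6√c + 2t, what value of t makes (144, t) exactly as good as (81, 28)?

U(81, 28) = 110.
Set U(144, t) = 110 and solve.
With c = 144: √144 = 12, so 2t = 110 − 6·12 = 38 and t = 19.
Check: U(144, 19) = 110.

t = 19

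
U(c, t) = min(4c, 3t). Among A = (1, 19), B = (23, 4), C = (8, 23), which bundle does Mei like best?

Bundle C

Evaluate utility at each bundle:
U(A) = 4.
U(B) = 12.
U(C) = 32.
Highest utility is C, so C ≻ B ≻ A.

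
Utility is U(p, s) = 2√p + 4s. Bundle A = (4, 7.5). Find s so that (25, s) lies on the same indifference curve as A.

s = 6

U(4, 7.5) = 34.
Set U(25, s) = 34 and solve.
With p = 25: √25 = 5, so 4s = 34 − 2·5 = 24 and s = 6.
Check: U(25, 6) = 34.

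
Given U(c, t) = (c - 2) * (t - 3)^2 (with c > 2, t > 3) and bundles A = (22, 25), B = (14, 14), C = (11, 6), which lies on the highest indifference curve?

Evaluate utility at each bundle:
U(A) = 9680.
U(B) = 1452.
U(C) = 81.
Highest utility is A, so A ≻ B ≻ C.

Bundle A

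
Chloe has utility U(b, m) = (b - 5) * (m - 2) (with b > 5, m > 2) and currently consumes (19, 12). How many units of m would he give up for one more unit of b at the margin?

MU_b = (m−2), MU_m = (b−5).
MRS = (m−2)/(b−5).
At (19, 12): MRS = 5/7.
That is, one extra unit of b is worth 5/7 units of m at the margin.

MRS = 5/7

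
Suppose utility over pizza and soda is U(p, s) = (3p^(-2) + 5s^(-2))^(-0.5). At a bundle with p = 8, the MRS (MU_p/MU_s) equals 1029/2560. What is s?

s = 7

For CES with ρ = -2, MRS = (3/5)·(s/p)^3.
Setting (3/5)·(s/8)^3 = 1029/2560 gives (s/8)^3 = 343/512, so s/8 = 0.875 and s = 7.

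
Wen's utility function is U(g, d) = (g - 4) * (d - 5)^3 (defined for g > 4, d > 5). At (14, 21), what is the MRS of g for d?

MRS = 8/15

MU_g = (d−5)^3, MU_d = 3·(g−4)·(d−5)^2.
MRS = (1/3)·(d−5)/(g−4).
At (14, 21): MRS = 8/15.
The indifference curve has slope −8/15 at this bundle.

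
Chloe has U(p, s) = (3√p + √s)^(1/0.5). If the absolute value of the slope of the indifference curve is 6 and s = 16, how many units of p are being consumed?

p = 4

For CES with ρ = 0.5, MRS = (3/1)·√(s/p).
Setting (3/1)·√(16/p) = 6 gives √(16/p) = 2, so 16/p = 4 and p = 4.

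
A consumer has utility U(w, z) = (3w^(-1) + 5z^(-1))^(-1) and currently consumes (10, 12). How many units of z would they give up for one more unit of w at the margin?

MRS = 108/125

For CES with ρ = -1, MRS = (3/5)·(z/w)^2.
At (10, 12): MRS = 108/125.
The indifference curve has slope −108/125 at this bundle.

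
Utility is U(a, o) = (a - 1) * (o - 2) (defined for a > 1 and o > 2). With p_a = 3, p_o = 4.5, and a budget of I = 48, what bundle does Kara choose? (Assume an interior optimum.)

a* = 7, o* = 6

MU_a = (o−2), MU_o = (a−1).
MRS = (o−2)/(a−1).
Tangency: set MRS = p_a/p_o = 3/4.5 = 2/3.
So (o − 2)/(a − 1) = 2/3, i.e. (o − 2) = (2/3)·(a − 1).
Rewrite the budget in excess-of-subsistence terms: 3·(a − 1) + 4.5·(o − 2) = 48 − 3·1 − 4.5·2 = 36.
Substituting, 6·(a − 1) = 36, so a − 1 = 6 and a* = 7.
Then o − 2 = (2/3)·6 = 4, so o* = 6.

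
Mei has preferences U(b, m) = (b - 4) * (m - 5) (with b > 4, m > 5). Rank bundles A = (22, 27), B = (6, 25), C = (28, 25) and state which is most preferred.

Evaluate utility at each bundle:
U(A) = 396.
U(B) = 40.
U(C) = 480.
Highest utility is C, so C ≻ A ≻ B.

Bundle C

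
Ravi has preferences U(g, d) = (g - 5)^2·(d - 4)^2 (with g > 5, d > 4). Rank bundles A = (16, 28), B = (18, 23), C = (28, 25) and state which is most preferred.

Evaluate utility at each bundle:
U(A) = 69696.
U(B) = 61009.
U(C) = 233289.
Highest utility is C, so C ≻ A ≻ B.

Bundle C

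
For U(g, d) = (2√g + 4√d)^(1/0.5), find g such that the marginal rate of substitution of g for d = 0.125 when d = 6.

For CES with ρ = 0.5, MRS = (2/4)·√(d/g).
Setting (2/4)·√(6/g) = 0.125 gives √(6/g) = 0.25, so 6/g = 1/16 and g = 96.

g = 96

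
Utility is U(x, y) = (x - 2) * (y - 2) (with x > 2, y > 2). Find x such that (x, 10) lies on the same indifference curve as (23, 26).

x = 65

U(23, 26) = 504.
Set U(x, 10) = 504 and solve.
With y = 10: (10 − 2) = 8, so (x − 2) = 504/8 = 63.
So x = 2 + 63 = 65.
Check: U(65, 10) = 504.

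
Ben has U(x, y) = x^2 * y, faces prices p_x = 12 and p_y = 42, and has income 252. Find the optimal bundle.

MU_x = 2·x·y and MU_y = x^2.
MRS = MU_x/MU_y = (2/1)·y/x.
Tangency: set MRS = p_x/p_y = 12/42 = 2/7.
So (2/1)·y/x = 2/7, i.e. y = (1/7)·x.
Substitute into the budget 12·x + 42·y = 252: 18·x = 252, so x* = 14.
Then y* = (1/7)·14 = 2.

x* = 14, y* = 2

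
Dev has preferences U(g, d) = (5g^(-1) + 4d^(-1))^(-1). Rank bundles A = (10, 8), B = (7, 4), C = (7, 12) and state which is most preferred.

Evaluate utility at each bundle:
U(A) = 1.000.
U(B) = 0.583.
U(C) = 0.955.
Highest utility is A, so A ≻ C ≻ B.

Bundle A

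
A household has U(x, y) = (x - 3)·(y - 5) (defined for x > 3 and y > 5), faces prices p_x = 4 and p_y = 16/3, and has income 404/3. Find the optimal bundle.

x* = 15, y* = 14

MU_x = (y−5), MU_y = (x−3).
MRS = (y−5)/(x−3).
Tangency: set MRS = p_x/p_y = 4/(16/3) = 0.75.
So (y − 5)/(x − 3) = 0.75, i.e. (y − 5) = 0.75·(x − 3).
Rewrite the budget in excess-of-subsistence terms: 4·(x − 3) + (16/3)·(y − 5) = 404/3 − 4·3 − (16/3)·5 = 96.
Substituting, 8·(x − 3) = 96, so x − 3 = 12 and x* = 15.
Then y − 5 = 0.75·12 = 9, so y* = 14.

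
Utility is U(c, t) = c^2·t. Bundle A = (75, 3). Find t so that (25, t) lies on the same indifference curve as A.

U(75, 3) = 16875.
Set U(25, t) = 16875 and solve.
With c = 25: 25^2 = 625, so t = 16875/625 = 27.
Check: U(25, 27) = 16875.

t = 27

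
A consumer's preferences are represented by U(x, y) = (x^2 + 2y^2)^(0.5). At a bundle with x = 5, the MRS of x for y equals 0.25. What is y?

For CES with ρ = 2, MRS = (1/2)·(y/x)^(-1).
Setting (1/2)·(y/5)^(-1) = 0.25 gives (y/5)^(-1) = 0.5, so y/5 = 2 and y = 10.

y = 10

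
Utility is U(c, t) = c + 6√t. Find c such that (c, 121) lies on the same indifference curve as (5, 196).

U(5, 196) = 89.
Set U(c, 121) = 89 and solve.
With t = 121: √121 = 11, so c = 89 − 6·11 = 23.
Check: U(23, 121) = 89.

c = 23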